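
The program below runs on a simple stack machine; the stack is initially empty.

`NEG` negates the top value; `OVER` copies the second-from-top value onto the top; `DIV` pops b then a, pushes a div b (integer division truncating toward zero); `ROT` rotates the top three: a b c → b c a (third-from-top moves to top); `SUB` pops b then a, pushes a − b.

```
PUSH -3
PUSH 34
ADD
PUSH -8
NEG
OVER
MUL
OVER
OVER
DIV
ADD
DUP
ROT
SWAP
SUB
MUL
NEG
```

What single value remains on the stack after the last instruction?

PUSH -3 → -3
PUSH 34 → -3 34
ADD     → 31
PUSH -8 → 31 -8
NEG     → 31 8
OVER    → 31 8 31
MUL     → 31 248
OVER    → 31 248 31
OVER    → 31 248 31 248
DIV     → 31 248 0
ADD     → 31 248
DUP     → 31 248 248
ROT     → 248 248 31
SWAP    → 248 31 248
SUB     → 248 -217
MUL     → -53816
NEG     → 53816

53816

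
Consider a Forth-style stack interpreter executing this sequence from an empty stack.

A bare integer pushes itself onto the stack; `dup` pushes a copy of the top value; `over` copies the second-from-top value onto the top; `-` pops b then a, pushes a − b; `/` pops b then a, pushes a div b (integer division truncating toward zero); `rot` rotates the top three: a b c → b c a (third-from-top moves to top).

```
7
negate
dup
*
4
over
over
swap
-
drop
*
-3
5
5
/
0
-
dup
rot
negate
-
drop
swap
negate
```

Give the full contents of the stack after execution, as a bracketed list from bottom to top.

[1, -196]

7      -> 7
negate -> -7
dup    -> -7 -7
*      -> 49
4      -> 49 4
over   -> 49 4 49
over   -> 49 4 49 4
swap   -> 49 4 4 49
-      -> 49 4 -45
drop   -> 49 4
*      -> 196
-3     -> 196 -3
5      -> 196 -3 5
5      -> 196 -3 5 5
/      -> 196 -3 1
0      -> 196 -3 1 0
-      -> 196 -3 1
dup    -> 196 -3 1 1
rot    -> 196 1 1 -3
negate -> 196 1 1 3
-      -> 196 1 -2
drop   -> 196 1
swap   -> 1 196
negate -> 1 -196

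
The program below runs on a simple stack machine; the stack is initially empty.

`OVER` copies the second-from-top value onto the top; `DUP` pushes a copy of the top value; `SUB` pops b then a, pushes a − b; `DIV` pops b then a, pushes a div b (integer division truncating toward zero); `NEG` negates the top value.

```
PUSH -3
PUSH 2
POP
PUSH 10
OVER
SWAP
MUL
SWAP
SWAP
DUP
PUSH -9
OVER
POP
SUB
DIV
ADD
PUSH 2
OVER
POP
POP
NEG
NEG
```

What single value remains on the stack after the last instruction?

-2

PUSH -3 → [-3]
PUSH 2  → [-3, 2]
POP     → [-3]
PUSH 10 → [-3, 10]
OVER    → [-3, 10, -3]
SWAP    → [-3, -3, 10]
MUL     → [-3, -30]
SWAP    → [-30, -3]
SWAP    → [-3, -30]
DUP     → [-3, -30, -30]
PUSH -9 → [-3, -30, -30, -9]
OVER    → [-3, -30, -30, -9, -30]
POP     → [-3, -30, -30, -9]
SUB     → [-3, -30, -21]
DIV     → [-3, 1]
ADD     → [-2]
PUSH 2  → [-2, 2]
OVER    → [-2, 2, -2]
POP     → [-2, 2]
POP     → [-2]
NEG     → [2]
NEG     → [-2]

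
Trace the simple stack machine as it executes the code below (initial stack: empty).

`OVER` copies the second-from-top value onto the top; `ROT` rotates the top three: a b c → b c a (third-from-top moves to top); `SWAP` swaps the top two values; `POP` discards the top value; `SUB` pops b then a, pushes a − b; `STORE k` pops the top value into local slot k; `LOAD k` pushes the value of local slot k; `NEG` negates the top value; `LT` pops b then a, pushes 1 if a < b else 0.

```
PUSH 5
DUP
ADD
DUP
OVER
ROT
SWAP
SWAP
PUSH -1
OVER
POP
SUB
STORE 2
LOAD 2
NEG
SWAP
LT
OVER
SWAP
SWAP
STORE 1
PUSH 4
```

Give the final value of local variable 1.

10

PUSH 5  -> 5
DUP     -> 5 5
ADD     -> 10
DUP     -> 10 10
OVER    -> 10 10 10
ROT     -> 10 10 10
SWAP    -> 10 10 10
SWAP    -> 10 10 10
PUSH -1 -> 10 10 10 -1
OVER    -> 10 10 10 -1 10
POP     -> 10 10 10 -1
SUB     -> 10 10 11
STORE 2 -> 10 10
LOAD 2  -> 10 10 11
NEG     -> 10 10 -11
SWAP    -> 10 -11 10
LT      -> 10 1
OVER    -> 10 1 10
SWAP    -> 10 10 1
SWAP    -> 10 1 10
STORE 1 -> 10 1
PUSH 4  -> 10 1 4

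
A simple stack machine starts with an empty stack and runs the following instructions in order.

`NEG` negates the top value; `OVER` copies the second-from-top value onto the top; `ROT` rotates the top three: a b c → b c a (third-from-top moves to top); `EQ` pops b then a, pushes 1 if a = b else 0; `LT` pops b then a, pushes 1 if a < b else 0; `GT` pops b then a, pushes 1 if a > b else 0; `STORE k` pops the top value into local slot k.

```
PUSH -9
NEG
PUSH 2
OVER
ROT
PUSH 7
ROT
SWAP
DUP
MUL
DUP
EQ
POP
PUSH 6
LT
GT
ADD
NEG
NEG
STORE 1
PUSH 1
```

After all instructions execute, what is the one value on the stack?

1

PUSH -9 : -9
NEG     : 9
PUSH 2  : 9 2
OVER    : 9 2 9
ROT     : 2 9 9
PUSH 7  : 2 9 9 7
ROT     : 2 9 7 9
SWAP    : 2 9 9 7
DUP     : 2 9 9 7 7
MUL     : 2 9 9 49
DUP     : 2 9 9 49 49
EQ      : 2 9 9 1
POP     : 2 9 9
PUSH 6  : 2 9 9 6
LT      : 2 9 0
GT      : 2 1
ADD     : 3
NEG     : -3
NEG     : 3
STORE 1 : (empty)
PUSH 1  : 1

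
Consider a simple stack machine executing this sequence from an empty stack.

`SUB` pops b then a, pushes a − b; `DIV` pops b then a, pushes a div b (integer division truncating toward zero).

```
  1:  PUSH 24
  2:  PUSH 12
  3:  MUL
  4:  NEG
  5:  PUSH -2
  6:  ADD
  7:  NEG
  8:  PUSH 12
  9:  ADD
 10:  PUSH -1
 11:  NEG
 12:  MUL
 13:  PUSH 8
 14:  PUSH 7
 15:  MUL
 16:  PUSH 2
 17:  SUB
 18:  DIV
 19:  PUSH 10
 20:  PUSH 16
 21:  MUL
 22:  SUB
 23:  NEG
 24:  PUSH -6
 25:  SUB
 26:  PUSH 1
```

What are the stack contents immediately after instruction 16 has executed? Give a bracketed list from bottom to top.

PUSH 24 : 24
PUSH 12 : 24 12
MUL     : 288
NEG     : -288
PUSH -2 : -288 -2
ADD     : -290
NEG     : 290
PUSH 12 : 290 12
ADD     : 302
PUSH -1 : 302 -1
NEG     : 302 1
MUL     : 302
PUSH 8  : 302 8
PUSH 7  : 302 8 7
MUL     : 302 56
PUSH 2  : 302 56 2

[302, 56, 2]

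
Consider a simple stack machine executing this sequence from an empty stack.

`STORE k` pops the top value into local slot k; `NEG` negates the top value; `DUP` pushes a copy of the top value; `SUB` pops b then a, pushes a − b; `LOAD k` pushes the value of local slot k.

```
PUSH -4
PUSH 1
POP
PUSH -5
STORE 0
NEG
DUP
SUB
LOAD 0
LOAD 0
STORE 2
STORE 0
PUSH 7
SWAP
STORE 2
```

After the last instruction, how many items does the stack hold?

PUSH -4 → -4
PUSH 1  → -4 1
POP     → -4
PUSH -5 → -4 -5
STORE 0 → -4
NEG     → 4
DUP     → 4 4
SUB     → 0
LOAD 0  → 0 -5
LOAD 0  → 0 -5 -5
STORE 2 → 0 -5
STORE 0 → 0
PUSH 7  → 0 7
SWAP    → 7 0
STORE 2 → 7

1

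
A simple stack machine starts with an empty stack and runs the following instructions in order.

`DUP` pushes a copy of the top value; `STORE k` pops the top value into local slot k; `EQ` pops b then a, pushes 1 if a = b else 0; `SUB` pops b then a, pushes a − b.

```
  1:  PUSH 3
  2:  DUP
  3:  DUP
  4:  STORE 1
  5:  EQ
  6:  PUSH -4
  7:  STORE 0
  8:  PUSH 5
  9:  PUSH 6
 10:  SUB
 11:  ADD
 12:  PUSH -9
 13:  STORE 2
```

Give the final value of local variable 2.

PUSH 3  → 3
DUP     → 3 3
DUP     → 3 3 3
STORE 1 → 3 3
EQ      → 1
PUSH -4 → 1 -4
STORE 0 → 1
PUSH 5  → 1 5
PUSH 6  → 1 5 6
SUB     → 1 -1
ADD     → 0
PUSH -9 → 0 -9
STORE 2 → 0

-9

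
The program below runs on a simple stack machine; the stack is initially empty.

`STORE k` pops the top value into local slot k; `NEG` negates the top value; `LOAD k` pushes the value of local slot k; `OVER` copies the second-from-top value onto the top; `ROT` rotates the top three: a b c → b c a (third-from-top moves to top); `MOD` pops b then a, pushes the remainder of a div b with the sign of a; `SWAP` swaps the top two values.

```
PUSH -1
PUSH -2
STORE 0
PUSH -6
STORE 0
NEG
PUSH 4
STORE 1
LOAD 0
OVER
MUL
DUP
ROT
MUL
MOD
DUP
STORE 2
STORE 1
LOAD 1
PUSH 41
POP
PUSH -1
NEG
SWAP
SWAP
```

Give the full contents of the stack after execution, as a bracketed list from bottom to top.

PUSH -1 → -1
PUSH -2 → -1 -2
STORE 0 → -1
PUSH -6 → -1 -6
STORE 0 → -1
NEG     → 1
PUSH 4  → 1 4
STORE 1 → 1
LOAD 0  → 1 -6
OVER    → 1 -6 1
MUL     → 1 -6
DUP     → 1 -6 -6
ROT     → -6 -6 1
MUL     → -6 -6
MOD     → 0
DUP     → 0 0
STORE 2 → 0
STORE 1 → (empty)
LOAD 1  → 0
PUSH 41 → 0 41
POP     → 0
PUSH -1 → 0 -1
NEG     → 0 1
SWAP    → 1 0
SWAP    → 0 1

[0, 1]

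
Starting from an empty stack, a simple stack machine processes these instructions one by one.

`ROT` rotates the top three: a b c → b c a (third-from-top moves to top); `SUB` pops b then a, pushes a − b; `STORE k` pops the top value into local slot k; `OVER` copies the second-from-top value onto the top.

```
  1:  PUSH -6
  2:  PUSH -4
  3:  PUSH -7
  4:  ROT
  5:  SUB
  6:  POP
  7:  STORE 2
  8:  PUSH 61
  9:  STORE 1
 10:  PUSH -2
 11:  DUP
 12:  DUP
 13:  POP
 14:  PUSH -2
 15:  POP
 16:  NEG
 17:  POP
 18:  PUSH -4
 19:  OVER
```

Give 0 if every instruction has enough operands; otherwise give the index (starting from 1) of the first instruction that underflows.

0

PUSH -6 → [-6]
PUSH -4 → [-6, -4]
PUSH -7 → [-6, -4, -7]
ROT     → [-4, -7, -6]
SUB     → [-4, -1]
POP     → [-4]
STORE 2 → []
PUSH 61 → [61]
STORE 1 → []
PUSH -2 → [-2]
DUP     → [-2, -2]
DUP     → [-2, -2, -2]
POP     → [-2, -2]
PUSH -2 → [-2, -2, -2]
POP     → [-2, -2]
NEG     → [-2, 2]
POP     → [-2]
PUSH -4 → [-2, -4]
OVER    → [-2, -4, -2]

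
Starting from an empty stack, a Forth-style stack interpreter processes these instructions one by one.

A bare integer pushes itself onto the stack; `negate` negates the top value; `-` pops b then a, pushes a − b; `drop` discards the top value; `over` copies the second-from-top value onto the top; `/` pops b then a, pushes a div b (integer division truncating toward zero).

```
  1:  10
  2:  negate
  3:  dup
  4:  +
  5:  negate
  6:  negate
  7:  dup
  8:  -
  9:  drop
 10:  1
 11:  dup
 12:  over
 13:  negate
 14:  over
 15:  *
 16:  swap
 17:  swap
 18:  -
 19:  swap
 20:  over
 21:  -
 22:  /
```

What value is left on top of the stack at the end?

-2

10     : [10]
negate : [-10]
dup    : [-10, -10]
+      : [-20]
negate : [20]
negate : [-20]
dup    : [-20, -20]
-      : [0]
drop   : []
1      : [1]
dup    : [1, 1]
over   : [1, 1, 1]
negate : [1, 1, -1]
over   : [1, 1, -1, 1]
*      : [1, 1, -1]
swap   : [1, -1, 1]
swap   : [1, 1, -1]
-      : [1, 2]
swap   : [2, 1]
over   : [2, 1, 2]
-      : [2, -1]
/      : [-2]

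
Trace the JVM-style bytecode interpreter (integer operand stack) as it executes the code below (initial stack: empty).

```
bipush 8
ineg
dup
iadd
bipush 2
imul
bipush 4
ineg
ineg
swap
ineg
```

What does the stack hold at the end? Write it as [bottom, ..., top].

[4, 32]

bipush 8  [8]
ineg      [-8]
dup       [-8, -8]
iadd      [-16]
bipush 2  [-16, 2]
imul      [-32]
bipush 4  [-32, 4]
ineg      [-32, -4]
ineg      [-32, 4]
swap      [4, -32]
ineg      [4, 32]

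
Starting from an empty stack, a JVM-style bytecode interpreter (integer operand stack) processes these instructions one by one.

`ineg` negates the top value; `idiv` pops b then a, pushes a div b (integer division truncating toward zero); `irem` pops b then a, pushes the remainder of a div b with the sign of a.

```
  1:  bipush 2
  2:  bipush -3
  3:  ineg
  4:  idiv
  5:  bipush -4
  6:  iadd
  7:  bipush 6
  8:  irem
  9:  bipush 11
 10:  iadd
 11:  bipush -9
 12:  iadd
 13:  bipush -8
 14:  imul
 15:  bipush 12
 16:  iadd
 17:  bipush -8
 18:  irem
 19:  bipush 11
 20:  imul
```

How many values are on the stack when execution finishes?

bipush 2  -> [2]
bipush -3 -> [2, -3]
ineg      -> [2, 3]
idiv      -> [0]
bipush -4 -> [0, -4]
iadd      -> [-4]
bipush 6  -> [-4, 6]
irem      -> [-4]
bipush 11 -> [-4, 11]
iadd      -> [7]
bipush -9 -> [7, -9]
iadd      -> [-2]
bipush -8 -> [-2, -8]
imul      -> [16]
bipush 12 -> [16, 12]
iadd      -> [28]
bipush -8 -> [28, -8]
irem      -> [4]
bipush 11 -> [4, 11]
imul      -> [44]

1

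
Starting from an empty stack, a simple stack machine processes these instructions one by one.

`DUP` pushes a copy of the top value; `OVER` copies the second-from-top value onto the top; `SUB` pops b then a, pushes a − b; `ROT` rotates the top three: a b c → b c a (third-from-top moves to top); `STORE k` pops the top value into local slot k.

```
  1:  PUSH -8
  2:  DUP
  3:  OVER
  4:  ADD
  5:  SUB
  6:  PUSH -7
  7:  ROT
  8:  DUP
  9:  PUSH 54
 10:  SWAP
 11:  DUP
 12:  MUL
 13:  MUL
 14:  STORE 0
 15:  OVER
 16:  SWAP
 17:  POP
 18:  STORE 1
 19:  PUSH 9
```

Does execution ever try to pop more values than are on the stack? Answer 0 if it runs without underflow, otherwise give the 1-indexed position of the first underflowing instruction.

PUSH -8 : [-8]
DUP     : [-8, -8]
OVER    : [-8, -8, -8]
ADD     : [-8, -16]
SUB     : [8]
PUSH -7 : [8, -7]
ROT  — needs 3 operands, stack has 2 → underflow

7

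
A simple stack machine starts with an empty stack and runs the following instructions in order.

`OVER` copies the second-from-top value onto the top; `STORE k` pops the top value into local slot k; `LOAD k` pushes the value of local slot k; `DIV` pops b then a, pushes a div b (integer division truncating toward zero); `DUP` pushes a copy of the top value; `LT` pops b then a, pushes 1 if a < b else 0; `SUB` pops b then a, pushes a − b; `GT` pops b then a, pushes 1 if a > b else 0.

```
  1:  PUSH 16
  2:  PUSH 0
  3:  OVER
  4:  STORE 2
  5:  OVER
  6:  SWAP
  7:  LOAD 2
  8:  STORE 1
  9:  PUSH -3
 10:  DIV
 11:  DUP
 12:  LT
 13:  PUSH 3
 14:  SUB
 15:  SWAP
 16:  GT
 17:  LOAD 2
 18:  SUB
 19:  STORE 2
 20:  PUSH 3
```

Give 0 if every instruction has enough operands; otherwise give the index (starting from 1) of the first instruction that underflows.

PUSH 16 -> [16]
PUSH 0  -> [16, 0]
OVER    -> [16, 0, 16]
STORE 2 -> [16, 0]
OVER    -> [16, 0, 16]
SWAP    -> [16, 16, 0]
LOAD 2  -> [16, 16, 0, 16]
STORE 1 -> [16, 16, 0]
PUSH -3 -> [16, 16, 0, -3]
DIV     -> [16, 16, 0]
DUP     -> [16, 16, 0, 0]
LT      -> [16, 16, 0]
PUSH 3  -> [16, 16, 0, 3]
SUB     -> [16, 16, -3]
SWAP    -> [16, -3, 16]
GT      -> [16, 0]
LOAD 2  -> [16, 0, 16]
SUB     -> [16, -16]
STORE 2 -> [16]
PUSH 3  -> [16, 3]

0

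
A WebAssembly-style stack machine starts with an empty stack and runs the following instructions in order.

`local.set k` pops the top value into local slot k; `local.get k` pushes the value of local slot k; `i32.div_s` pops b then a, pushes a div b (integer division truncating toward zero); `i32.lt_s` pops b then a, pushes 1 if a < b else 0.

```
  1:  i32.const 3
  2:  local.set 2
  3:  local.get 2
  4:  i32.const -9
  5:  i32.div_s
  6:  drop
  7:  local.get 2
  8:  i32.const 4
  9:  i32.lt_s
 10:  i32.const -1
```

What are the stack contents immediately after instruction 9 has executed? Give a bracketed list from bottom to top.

[1]

i32.const 3  -> 3
local.set 2  -> (empty)
local.get 2  -> 3
i32.const -9 -> 3 -9
i32.div_s    -> 0
drop         -> (empty)
local.get 2  -> 3
i32.const 4  -> 3 4
i32.lt_s     -> 1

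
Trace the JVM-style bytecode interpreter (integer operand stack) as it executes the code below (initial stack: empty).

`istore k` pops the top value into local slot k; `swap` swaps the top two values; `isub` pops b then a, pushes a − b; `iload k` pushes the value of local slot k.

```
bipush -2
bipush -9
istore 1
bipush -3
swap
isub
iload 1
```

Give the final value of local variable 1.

bipush -2 → [-2]
bipush -9 → [-2, -9]
istore 1  → [-2]
bipush -3 → [-2, -3]
swap      → [-3, -2]
isub      → [-1]
iload 1   → [-1, -9]

-9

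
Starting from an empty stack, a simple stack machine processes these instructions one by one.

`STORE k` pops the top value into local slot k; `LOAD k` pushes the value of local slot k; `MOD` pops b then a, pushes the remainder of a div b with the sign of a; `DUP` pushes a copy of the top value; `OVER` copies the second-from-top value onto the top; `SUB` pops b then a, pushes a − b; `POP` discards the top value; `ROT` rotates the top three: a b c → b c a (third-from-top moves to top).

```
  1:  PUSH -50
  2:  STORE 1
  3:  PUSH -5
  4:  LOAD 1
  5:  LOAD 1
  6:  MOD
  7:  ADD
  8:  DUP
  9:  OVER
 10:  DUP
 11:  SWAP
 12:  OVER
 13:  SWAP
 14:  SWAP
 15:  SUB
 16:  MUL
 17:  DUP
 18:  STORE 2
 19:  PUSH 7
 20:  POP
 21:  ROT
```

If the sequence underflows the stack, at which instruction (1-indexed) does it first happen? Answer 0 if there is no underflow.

PUSH -50 -> -50
STORE 1  -> (empty)
PUSH -5  -> -5
LOAD 1   -> -5 -50
LOAD 1   -> -5 -50 -50
MOD      -> -5 0
ADD      -> -5
DUP      -> -5 -5
OVER     -> -5 -5 -5
DUP      -> -5 -5 -5 -5
SWAP     -> -5 -5 -5 -5
OVER     -> -5 -5 -5 -5 -5
SWAP     -> -5 -5 -5 -5 -5
SWAP     -> -5 -5 -5 -5 -5
SUB      -> -5 -5 -5 0
MUL      -> -5 -5 0
DUP      -> -5 -5 0 0
STORE 2  -> -5 -5 0
PUSH 7   -> -5 -5 0 7
POP      -> -5 -5 0
ROT      -> -5 0 -5

0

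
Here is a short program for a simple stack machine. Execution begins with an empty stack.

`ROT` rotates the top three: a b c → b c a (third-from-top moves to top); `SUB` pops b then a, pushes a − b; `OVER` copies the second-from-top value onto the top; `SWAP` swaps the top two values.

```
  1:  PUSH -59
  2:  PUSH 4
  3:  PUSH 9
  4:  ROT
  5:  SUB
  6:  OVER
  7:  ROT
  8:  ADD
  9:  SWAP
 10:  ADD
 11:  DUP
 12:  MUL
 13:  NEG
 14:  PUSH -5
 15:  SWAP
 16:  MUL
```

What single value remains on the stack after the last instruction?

PUSH -59  -59
PUSH 4    -59 4
PUSH 9    -59 4 9
ROT       4 9 -59
SUB       4 68
OVER      4 68 4
ROT       68 4 4
ADD       68 8
SWAP      8 68
ADD       76
DUP       76 76
MUL       5776
NEG       -5776
PUSH -5   -5776 -5
SWAP      -5 -5776
MUL       28880

28880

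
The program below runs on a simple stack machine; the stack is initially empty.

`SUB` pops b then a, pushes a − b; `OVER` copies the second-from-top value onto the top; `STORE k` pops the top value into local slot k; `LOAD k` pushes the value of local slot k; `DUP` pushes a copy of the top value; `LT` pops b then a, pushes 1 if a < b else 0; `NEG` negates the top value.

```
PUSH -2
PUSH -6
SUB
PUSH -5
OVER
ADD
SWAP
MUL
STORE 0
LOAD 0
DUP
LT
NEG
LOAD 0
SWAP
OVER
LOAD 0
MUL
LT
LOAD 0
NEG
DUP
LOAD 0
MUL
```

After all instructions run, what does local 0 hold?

PUSH -2 → [-2]
PUSH -6 → [-2, -6]
SUB     → [4]
PUSH -5 → [4, -5]
OVER    → [4, -5, 4]
ADD     → [4, -1]
SWAP    → [-1, 4]
MUL     → [-4]
STORE 0 → []
LOAD 0  → [-4]
DUP     → [-4, -4]
LT      → [0]
NEG     → [0]
LOAD 0  → [0, -4]
SWAP    → [-4, 0]
OVER    → [-4, 0, -4]
LOAD 0  → [-4, 0, -4, -4]
MUL     → [-4, 0, 16]
LT      → [-4, 1]
LOAD 0  → [-4, 1, -4]
NEG     → [-4, 1, 4]
DUP     → [-4, 1, 4, 4]
LOAD 0  → [-4, 1, 4, 4, -4]
MUL     → [-4, 1, 4, -16]

-4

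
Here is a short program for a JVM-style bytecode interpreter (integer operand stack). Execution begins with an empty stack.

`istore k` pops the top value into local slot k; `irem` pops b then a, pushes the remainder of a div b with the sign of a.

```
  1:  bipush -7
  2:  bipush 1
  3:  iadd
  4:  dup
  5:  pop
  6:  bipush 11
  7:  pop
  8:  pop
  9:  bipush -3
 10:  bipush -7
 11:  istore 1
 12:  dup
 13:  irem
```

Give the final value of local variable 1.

-7

bipush -7 : [-7]
bipush 1  : [-7, 1]
iadd      : [-6]
dup       : [-6, -6]
pop       : [-6]
bipush 11 : [-6, 11]
pop       : [-6]
pop       : []
bipush -3 : [-3]
bipush -7 : [-3, -7]
istore 1  : [-3]
dup       : [-3, -3]
irem      : [0]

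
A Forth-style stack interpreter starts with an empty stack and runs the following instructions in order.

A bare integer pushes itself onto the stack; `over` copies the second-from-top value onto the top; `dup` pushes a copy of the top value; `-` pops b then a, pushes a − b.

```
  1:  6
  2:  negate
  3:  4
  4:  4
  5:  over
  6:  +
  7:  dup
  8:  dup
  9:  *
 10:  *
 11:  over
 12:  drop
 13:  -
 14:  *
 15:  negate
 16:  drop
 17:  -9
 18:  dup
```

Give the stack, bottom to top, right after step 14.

[3048]

6      : 6
negate : -6
4      : -6 4
4      : -6 4 4
over   : -6 4 4 4
+      : -6 4 8
dup    : -6 4 8 8
dup    : -6 4 8 8 8
*      : -6 4 8 64
*      : -6 4 512
over   : -6 4 512 4
drop   : -6 4 512
-      : -6 -508
*      : 3048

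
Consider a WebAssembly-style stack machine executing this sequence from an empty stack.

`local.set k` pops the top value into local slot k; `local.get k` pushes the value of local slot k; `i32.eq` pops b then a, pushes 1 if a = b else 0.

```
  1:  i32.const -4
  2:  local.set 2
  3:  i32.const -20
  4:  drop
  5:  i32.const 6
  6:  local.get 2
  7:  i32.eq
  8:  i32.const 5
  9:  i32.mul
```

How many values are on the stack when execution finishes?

i32.const -4  → -4
local.set 2   → (empty)
i32.const -20 → -20
drop          → (empty)
i32.const 6   → 6
local.get 2   → 6 -4
i32.eq        → 0
i32.const 5   → 0 5
i32.mul       → 0

1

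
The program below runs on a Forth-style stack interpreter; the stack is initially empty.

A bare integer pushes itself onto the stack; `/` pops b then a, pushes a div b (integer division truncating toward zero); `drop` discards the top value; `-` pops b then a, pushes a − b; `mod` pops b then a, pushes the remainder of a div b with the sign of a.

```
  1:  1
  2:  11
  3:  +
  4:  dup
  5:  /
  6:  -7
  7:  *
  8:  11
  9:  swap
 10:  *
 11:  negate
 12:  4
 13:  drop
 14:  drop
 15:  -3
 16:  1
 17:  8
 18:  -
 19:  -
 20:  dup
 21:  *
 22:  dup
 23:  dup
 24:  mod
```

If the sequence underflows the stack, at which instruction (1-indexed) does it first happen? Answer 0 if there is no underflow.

1      -> [1]
11     -> [1, 11]
+      -> [12]
dup    -> [12, 12]
/      -> [1]
-7     -> [1, -7]
*      -> [-7]
11     -> [-7, 11]
swap   -> [11, -7]
*      -> [-77]
negate -> [77]
4      -> [77, 4]
drop   -> [77]
drop   -> []
-3     -> [-3]
1      -> [-3, 1]
8      -> [-3, 1, 8]
-      -> [-3, -7]
-      -> [4]
dup    -> [4, 4]
*      -> [16]
dup    -> [16, 16]
dup    -> [16, 16, 16]
mod    -> [16, 0]

0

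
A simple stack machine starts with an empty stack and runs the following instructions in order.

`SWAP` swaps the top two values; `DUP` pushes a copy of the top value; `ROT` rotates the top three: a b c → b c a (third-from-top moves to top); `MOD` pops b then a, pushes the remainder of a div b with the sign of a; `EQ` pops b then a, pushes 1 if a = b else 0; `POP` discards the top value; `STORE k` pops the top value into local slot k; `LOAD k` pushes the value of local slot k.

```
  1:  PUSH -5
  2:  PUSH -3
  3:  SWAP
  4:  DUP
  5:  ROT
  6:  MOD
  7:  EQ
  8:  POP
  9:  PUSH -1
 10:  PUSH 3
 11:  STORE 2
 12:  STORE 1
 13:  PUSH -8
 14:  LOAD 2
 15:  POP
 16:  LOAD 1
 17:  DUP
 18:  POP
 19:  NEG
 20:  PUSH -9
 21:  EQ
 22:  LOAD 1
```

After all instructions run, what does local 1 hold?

-1

PUSH -5 → [-5]
PUSH -3 → [-5, -3]
SWAP    → [-3, -5]
DUP     → [-3, -5, -5]
ROT     → [-5, -5, -3]
MOD     → [-5, -2]
EQ      → [0]
POP     → []
PUSH -1 → [-1]
PUSH 3  → [-1, 3]
STORE 2 → [-1]
STORE 1 → []
PUSH -8 → [-8]
LOAD 2  → [-8, 3]
POP     → [-8]
LOAD 1  → [-8, -1]
DUP     → [-8, -1, -1]
POP     → [-8, -1]
NEG     → [-8, 1]
PUSH -9 → [-8, 1, -9]
EQ      → [-8, 0]
LOAD 1  → [-8, 0, -1]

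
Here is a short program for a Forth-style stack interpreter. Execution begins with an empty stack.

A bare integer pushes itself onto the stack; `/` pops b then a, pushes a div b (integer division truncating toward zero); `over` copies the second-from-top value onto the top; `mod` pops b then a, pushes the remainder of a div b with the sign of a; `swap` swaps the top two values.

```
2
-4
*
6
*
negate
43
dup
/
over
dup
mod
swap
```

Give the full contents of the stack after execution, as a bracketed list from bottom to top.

[48, 0, 1]

2      : [2]
-4     : [2, -4]
*      : [-8]
6      : [-8, 6]
*      : [-48]
negate : [48]
43     : [48, 43]
dup    : [48, 43, 43]
/      : [48, 1]
over   : [48, 1, 48]
dup    : [48, 1, 48, 48]
mod    : [48, 1, 0]
swap   : [48, 0, 1]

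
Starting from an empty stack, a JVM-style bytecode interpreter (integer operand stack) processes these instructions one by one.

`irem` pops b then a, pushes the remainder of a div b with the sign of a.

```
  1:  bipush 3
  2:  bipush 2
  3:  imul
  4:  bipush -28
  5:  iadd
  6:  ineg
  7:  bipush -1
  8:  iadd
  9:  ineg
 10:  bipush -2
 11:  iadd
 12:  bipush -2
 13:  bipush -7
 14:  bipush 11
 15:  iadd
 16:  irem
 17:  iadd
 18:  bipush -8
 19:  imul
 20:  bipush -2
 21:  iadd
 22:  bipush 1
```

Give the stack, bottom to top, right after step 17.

bipush 3   → [3]
bipush 2   → [3, 2]
imul       → [6]
bipush -28 → [6, -28]
iadd       → [-22]
ineg       → [22]
bipush -1  → [22, -1]
iadd       → [21]
ineg       → [-21]
bipush -2  → [-21, -2]
iadd       → [-23]
bipush -2  → [-23, -2]
bipush -7  → [-23, -2, -7]
bipush 11  → [-23, -2, -7, 11]
iadd       → [-23, -2, 4]
irem       → [-23, -2]
iadd       → [-25]

[-25]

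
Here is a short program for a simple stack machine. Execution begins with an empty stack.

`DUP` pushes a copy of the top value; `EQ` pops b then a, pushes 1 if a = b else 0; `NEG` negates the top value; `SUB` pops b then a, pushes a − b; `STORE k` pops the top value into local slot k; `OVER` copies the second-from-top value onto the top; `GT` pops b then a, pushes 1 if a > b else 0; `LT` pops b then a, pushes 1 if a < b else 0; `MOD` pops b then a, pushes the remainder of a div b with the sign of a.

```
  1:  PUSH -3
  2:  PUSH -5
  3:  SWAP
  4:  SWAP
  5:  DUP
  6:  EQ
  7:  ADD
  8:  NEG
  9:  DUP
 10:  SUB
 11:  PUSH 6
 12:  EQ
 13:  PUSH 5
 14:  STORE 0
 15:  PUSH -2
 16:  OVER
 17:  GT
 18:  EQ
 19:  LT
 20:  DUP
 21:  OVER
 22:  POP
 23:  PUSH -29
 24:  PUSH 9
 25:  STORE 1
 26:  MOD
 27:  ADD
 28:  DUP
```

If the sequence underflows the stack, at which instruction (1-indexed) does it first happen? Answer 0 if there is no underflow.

PUSH -3 -> [-3]
PUSH -5 -> [-3, -5]
SWAP    -> [-5, -3]
SWAP    -> [-3, -5]
DUP     -> [-3, -5, -5]
EQ      -> [-3, 1]
ADD     -> [-2]
NEG     -> [2]
DUP     -> [2, 2]
SUB     -> [0]
PUSH 6  -> [0, 6]
EQ      -> [0]
PUSH 5  -> [0, 5]
STORE 0 -> [0]
PUSH -2 -> [0, -2]
OVER    -> [0, -2, 0]
GT      -> [0, 0]
EQ      -> [1]
LT  — needs 2 operands, stack has 1 → underflow

19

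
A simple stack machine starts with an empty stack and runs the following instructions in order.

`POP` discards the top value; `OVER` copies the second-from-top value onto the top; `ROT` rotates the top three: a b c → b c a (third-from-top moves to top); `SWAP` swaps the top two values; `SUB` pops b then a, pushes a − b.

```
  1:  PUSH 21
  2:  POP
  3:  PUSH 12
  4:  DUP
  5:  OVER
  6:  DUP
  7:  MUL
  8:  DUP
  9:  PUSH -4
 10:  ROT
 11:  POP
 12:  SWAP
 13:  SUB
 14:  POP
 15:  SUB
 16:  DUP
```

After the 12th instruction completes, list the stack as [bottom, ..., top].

[12, 12, -4, 144]

PUSH 21 → [21]
POP     → []
PUSH 12 → [12]
DUP     → [12, 12]
OVER    → [12, 12, 12]
DUP     → [12, 12, 12, 12]
MUL     → [12, 12, 144]
DUP     → [12, 12, 144, 144]
PUSH -4 → [12, 12, 144, 144, -4]
ROT     → [12, 12, 144, -4, 144]
POP     → [12, 12, 144, -4]
SWAP    → [12, 12, -4, 144]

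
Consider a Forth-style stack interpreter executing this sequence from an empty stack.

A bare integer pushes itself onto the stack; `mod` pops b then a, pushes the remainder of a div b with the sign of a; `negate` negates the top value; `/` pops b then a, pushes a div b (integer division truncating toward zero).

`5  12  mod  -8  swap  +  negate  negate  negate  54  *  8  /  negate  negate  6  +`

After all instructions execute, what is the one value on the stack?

5      -> [5]
12     -> [5, 12]
mod    -> [5]
-8     -> [5, -8]
swap   -> [-8, 5]
+      -> [-3]
negate -> [3]
negate -> [-3]
negate -> [3]
54     -> [3, 54]
*      -> [162]
8      -> [162, 8]
/      -> [20]
negate -> [-20]
negate -> [20]
6      -> [20, 6]
+      -> [26]

26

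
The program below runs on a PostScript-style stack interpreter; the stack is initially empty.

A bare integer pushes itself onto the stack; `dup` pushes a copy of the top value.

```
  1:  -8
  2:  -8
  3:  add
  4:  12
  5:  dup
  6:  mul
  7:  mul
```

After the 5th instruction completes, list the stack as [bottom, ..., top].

[-16, 12, 12]

-8  → -8
-8  → -8 -8
add → -16
12  → -16 12
dup → -16 12 12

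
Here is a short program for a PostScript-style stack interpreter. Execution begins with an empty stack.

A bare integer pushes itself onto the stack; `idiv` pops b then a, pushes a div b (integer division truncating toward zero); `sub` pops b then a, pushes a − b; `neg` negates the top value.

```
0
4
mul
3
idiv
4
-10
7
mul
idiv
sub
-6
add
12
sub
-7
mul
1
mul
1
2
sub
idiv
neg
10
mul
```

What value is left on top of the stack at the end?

1260

0     [0]
4     [0, 4]
mul   [0]
3     [0, 3]
idiv  [0]
4     [0, 4]
-10   [0, 4, -10]
7     [0, 4, -10, 7]
mul   [0, 4, -70]
idiv  [0, 0]
sub   [0]
-6    [0, -6]
add   [-6]
12    [-6, 12]
sub   [-18]
-7    [-18, -7]
mul   [126]
1     [126, 1]
mul   [126]
1     [126, 1]
2     [126, 1, 2]
sub   [126, -1]
idiv  [-126]
neg   [126]
10    [126, 10]
mul   [1260]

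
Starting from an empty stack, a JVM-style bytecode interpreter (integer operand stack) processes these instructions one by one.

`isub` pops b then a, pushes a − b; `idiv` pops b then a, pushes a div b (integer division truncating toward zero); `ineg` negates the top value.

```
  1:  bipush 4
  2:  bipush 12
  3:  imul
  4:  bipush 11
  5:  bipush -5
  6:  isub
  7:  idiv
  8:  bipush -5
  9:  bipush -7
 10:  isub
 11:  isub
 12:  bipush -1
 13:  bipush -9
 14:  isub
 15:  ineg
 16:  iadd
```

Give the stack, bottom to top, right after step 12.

bipush 4  -> [4]
bipush 12 -> [4, 12]
imul      -> [48]
bipush 11 -> [48, 11]
bipush -5 -> [48, 11, -5]
isub      -> [48, 16]
idiv      -> [3]
bipush -5 -> [3, -5]
bipush -7 -> [3, -5, -7]
isub      -> [3, 2]
isub      -> [1]
bipush -1 -> [1, -1]

[1, -1]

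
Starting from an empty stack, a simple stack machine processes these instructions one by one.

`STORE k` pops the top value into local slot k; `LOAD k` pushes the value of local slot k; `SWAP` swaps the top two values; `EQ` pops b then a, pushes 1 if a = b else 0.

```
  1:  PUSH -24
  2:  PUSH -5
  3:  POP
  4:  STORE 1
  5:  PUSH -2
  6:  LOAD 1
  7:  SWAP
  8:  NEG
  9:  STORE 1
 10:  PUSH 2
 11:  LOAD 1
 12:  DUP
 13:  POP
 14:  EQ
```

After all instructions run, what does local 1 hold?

PUSH -24 → -24
PUSH -5  → -24 -5
POP      → -24
STORE 1  → (empty)
PUSH -2  → -2
LOAD 1   → -2 -24
SWAP     → -24 -2
NEG      → -24 2
STORE 1  → -24
PUSH 2   → -24 2
LOAD 1   → -24 2 2
DUP      → -24 2 2 2
POP      → -24 2 2
EQ       → -24 1

2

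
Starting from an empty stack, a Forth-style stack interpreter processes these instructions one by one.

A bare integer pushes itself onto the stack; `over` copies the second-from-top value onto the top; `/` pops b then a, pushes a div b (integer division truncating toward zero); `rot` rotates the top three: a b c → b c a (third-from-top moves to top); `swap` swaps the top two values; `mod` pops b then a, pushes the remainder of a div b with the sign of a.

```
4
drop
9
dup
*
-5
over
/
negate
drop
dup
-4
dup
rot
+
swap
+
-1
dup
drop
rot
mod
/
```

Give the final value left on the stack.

-73

4      → 4
drop   → (empty)
9      → 9
dup    → 9 9
*      → 81
-5     → 81 -5
over   → 81 -5 81
/      → 81 0
negate → 81 0
drop   → 81
dup    → 81 81
-4     → 81 81 -4
dup    → 81 81 -4 -4
rot    → 81 -4 -4 81
+      → 81 -4 77
swap   → 81 77 -4
+      → 81 73
-1     → 81 73 -1
dup    → 81 73 -1 -1
drop   → 81 73 -1
rot    → 73 -1 81
mod    → 73 -1
/      → -73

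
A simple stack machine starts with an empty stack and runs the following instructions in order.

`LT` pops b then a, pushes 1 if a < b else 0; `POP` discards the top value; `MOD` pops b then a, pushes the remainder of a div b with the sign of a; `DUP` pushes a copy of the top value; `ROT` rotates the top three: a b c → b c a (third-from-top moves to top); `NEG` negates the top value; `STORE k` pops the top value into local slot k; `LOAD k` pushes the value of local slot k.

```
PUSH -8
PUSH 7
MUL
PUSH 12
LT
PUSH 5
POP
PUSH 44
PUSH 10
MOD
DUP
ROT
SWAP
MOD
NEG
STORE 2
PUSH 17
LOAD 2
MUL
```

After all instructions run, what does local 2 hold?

PUSH -8 : [-8]
PUSH 7  : [-8, 7]
MUL     : [-56]
PUSH 12 : [-56, 12]
LT      : [1]
PUSH 5  : [1, 5]
POP     : [1]
PUSH 44 : [1, 44]
PUSH 10 : [1, 44, 10]
MOD     : [1, 4]
DUP     : [1, 4, 4]
ROT     : [4, 4, 1]
SWAP    : [4, 1, 4]
MOD     : [4, 1]
NEG     : [4, -1]
STORE 2 : [4]
PUSH 17 : [4, 17]
LOAD 2  : [4, 17, -1]
MUL     : [4, -17]

-1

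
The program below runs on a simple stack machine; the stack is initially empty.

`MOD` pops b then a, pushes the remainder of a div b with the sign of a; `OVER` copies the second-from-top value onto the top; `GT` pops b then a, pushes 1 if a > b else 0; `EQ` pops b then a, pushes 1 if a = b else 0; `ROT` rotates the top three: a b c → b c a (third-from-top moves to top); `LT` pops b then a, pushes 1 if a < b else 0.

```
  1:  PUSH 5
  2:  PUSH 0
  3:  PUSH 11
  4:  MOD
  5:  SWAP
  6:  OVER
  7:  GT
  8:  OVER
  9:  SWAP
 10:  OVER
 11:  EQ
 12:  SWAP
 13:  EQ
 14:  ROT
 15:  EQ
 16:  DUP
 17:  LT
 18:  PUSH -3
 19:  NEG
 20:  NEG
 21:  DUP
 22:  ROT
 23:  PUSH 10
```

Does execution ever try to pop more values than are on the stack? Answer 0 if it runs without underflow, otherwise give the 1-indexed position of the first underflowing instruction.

PUSH 5  → 5
PUSH 0  → 5 0
PUSH 11 → 5 0 11
MOD     → 5 0
SWAP    → 0 5
OVER    → 0 5 0
GT      → 0 1
OVER    → 0 1 0
SWAP    → 0 0 1
OVER    → 0 0 1 0
EQ      → 0 0 0
SWAP    → 0 0 0
EQ      → 0 1
ROT  — needs 3 operands, stack has 2 → underflow

14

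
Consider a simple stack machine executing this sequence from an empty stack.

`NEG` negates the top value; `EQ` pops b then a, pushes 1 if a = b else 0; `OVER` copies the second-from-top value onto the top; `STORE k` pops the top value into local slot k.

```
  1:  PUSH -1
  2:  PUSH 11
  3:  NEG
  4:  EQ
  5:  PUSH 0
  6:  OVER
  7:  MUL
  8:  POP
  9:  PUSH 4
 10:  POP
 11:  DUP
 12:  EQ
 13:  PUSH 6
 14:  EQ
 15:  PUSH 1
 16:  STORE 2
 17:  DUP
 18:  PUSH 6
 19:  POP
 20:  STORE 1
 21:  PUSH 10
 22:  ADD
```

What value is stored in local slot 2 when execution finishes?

1

PUSH -1 : [-1]
PUSH 11 : [-1, 11]
NEG     : [-1, -11]
EQ      : [0]
PUSH 0  : [0, 0]
OVER    : [0, 0, 0]
MUL     : [0, 0]
POP     : [0]
PUSH 4  : [0, 4]
POP     : [0]
DUP     : [0, 0]
EQ      : [1]
PUSH 6  : [1, 6]
EQ      : [0]
PUSH 1  : [0, 1]
STORE 2 : [0]
DUP     : [0, 0]
PUSH 6  : [0, 0, 6]
POP     : [0, 0]
STORE 1 : [0]
PUSH 10 : [0, 10]
ADD     : [10]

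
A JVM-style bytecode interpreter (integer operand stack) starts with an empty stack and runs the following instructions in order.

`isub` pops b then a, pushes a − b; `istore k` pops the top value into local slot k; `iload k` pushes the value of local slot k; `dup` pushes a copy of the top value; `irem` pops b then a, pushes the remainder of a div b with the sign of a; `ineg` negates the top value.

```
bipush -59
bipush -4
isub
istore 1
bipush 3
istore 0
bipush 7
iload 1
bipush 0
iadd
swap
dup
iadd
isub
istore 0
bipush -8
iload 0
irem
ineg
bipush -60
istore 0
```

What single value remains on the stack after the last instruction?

8

bipush -59 → [-59]
bipush -4  → [-59, -4]
isub       → [-55]
istore 1   → []
bipush 3   → [3]
istore 0   → []
bipush 7   → [7]
iload 1    → [7, -55]
bipush 0   → [7, -55, 0]
iadd       → [7, -55]
swap       → [-55, 7]
dup        → [-55, 7, 7]
iadd       → [-55, 14]
isub       → [-69]
istore 0   → []
bipush -8  → [-8]
iload 0    → [-8, -69]
irem       → [-8]
ineg       → [8]
bipush -60 → [8, -60]
istore 0   → [8]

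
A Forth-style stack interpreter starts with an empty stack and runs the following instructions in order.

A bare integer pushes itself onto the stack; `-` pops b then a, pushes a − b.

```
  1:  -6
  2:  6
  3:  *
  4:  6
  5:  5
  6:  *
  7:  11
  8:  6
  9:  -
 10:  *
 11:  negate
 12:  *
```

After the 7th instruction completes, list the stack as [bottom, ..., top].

-6 → [-6]
6  → [-6, 6]
*  → [-36]
6  → [-36, 6]
5  → [-36, 6, 5]
*  → [-36, 30]
11 → [-36, 30, 11]

[-36, 30, 11]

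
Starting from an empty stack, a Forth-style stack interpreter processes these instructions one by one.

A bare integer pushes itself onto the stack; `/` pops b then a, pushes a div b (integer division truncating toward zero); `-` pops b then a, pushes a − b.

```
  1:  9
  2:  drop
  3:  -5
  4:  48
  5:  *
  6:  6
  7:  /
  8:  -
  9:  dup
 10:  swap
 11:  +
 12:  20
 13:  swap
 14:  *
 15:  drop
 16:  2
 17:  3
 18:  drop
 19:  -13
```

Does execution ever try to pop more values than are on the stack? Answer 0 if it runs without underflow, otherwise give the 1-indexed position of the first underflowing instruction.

8

9     [9]
drop  []
-5    [-5]
48    [-5, 48]
*     [-240]
6     [-240, 6]
/     [-40]
-  — needs 2 operands, stack has 1 → underflow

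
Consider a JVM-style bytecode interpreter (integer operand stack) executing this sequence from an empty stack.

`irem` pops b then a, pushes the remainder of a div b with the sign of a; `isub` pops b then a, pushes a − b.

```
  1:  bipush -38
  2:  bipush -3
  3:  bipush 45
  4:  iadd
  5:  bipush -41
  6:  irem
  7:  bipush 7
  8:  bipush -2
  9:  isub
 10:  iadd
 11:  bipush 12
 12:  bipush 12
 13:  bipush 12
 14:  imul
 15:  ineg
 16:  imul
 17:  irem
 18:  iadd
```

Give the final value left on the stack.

-28

bipush -38 -> -38
bipush -3  -> -38 -3
bipush 45  -> -38 -3 45
iadd       -> -38 42
bipush -41 -> -38 42 -41
irem       -> -38 1
bipush 7   -> -38 1 7
bipush -2  -> -38 1 7 -2
isub       -> -38 1 9
iadd       -> -38 10
bipush 12  -> -38 10 12
bipush 12  -> -38 10 12 12
bipush 12  -> -38 10 12 12 12
imul       -> -38 10 12 144
ineg       -> -38 10 12 -144
imul       -> -38 10 -1728
irem       -> -38 10
iadd       -> -28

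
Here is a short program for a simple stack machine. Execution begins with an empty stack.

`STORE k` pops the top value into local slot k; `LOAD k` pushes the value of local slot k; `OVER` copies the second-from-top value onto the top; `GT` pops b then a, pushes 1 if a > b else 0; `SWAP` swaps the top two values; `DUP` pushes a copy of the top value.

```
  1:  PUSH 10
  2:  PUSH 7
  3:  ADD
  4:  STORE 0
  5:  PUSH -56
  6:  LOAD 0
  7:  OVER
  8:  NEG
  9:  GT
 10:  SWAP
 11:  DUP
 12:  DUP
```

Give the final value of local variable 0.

PUSH 10  : [10]
PUSH 7   : [10, 7]
ADD      : [17]
STORE 0  : []
PUSH -56 : [-56]
LOAD 0   : [-56, 17]
OVER     : [-56, 17, -56]
NEG      : [-56, 17, 56]
GT       : [-56, 0]
SWAP     : [0, -56]
DUP      : [0, -56, -56]
DUP      : [0, -56, -56, -56]

17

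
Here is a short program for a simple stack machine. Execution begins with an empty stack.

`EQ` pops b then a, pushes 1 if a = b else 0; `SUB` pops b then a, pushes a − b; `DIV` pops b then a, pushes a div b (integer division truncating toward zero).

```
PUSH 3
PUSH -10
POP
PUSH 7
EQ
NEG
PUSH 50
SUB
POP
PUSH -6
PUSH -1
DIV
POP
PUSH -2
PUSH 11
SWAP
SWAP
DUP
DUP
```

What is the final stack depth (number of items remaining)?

PUSH 3   : [3]
PUSH -10 : [3, -10]
POP      : [3]
PUSH 7   : [3, 7]
EQ       : [0]
NEG      : [0]
PUSH 50  : [0, 50]
SUB      : [-50]
POP      : []
PUSH -6  : [-6]
PUSH -1  : [-6, -1]
DIV      : [6]
POP      : []
PUSH -2  : [-2]
PUSH 11  : [-2, 11]
SWAP     : [11, -2]
SWAP     : [-2, 11]
DUP      : [-2, 11, 11]
DUP      : [-2, 11, 11, 11]

4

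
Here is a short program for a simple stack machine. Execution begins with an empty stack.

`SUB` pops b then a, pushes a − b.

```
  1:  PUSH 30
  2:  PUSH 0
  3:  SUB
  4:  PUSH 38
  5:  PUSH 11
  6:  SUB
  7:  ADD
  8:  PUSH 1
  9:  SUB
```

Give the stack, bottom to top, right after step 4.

[30, 38]

PUSH 30 -> 30
PUSH 0  -> 30 0
SUB     -> 30
PUSH 38 -> 30 38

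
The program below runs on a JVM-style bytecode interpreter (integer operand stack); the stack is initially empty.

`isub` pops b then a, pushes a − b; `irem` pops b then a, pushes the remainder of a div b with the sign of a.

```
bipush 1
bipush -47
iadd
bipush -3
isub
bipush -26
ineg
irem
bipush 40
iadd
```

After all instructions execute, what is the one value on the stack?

bipush 1    [1]
bipush -47  [1, -47]
iadd        [-46]
bipush -3   [-46, -3]
isub        [-43]
bipush -26  [-43, -26]
ineg        [-43, 26]
irem        [-17]
bipush 40   [-17, 40]
iadd        [23]

23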